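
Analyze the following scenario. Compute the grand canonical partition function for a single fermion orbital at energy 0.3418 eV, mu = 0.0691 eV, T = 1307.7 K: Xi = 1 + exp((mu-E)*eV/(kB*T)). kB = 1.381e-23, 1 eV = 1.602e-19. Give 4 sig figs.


Step 1: (mu - E) = 0.0691 - 0.3418 = -0.2727 eV
Step 2: x = (mu-E)*eV/(kB*T) = -0.2727*1.602e-19/(1.381e-23*1307.7) = -2.419
Step 3: exp(x) = 0.08901
Step 4: Xi = 1 + 0.08901 = 1.089

1.089


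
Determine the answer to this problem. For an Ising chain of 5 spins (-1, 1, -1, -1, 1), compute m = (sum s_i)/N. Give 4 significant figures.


Step 1: Count up spins (+1): 2, down spins (-1): 3
Step 2: Total magnetization M = 2 - 3 = -1
Step 3: m = M/N = -1/5 = -0.2

-0.2


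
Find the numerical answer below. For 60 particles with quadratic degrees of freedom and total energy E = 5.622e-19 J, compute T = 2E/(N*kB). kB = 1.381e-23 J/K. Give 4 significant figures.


Step 1: Numerator = 2*E = 2*5.622e-19 = 1.124e-18 J
Step 2: Denominator = N*kB = 60*1.381e-23 = 8.286e-22
Step 3: T = 1.124e-18 / 8.286e-22 = 1357 K

1357


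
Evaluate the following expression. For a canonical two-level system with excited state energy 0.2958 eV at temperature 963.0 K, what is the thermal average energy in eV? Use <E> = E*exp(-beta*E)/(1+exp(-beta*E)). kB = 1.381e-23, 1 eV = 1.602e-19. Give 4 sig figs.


Step 1: beta*E = 0.2958*1.602e-19/(1.381e-23*963.0) = 3.563
Step 2: exp(-beta*E) = 0.02835
Step 3: <E> = 0.2958*0.02835/(1+0.02835) = 0.008154 eV

0.008154


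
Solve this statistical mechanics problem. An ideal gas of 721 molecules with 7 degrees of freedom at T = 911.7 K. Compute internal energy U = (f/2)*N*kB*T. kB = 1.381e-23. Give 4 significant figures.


Step 1: f/2 = 7/2 = 3.5
Step 2: N*kB*T = 721*1.381e-23*911.7 = 9.078e-18
Step 3: U = 3.5 * 9.078e-18 = 3.177e-17 J

3.177e-17


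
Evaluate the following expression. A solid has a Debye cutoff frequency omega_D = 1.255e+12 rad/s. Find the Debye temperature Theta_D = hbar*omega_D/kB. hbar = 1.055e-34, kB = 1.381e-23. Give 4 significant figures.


Step 1: hbar*omega_D = 1.055e-34 * 1.255e+12 = 1.324e-22 J
Step 2: Theta_D = 1.324e-22 / 1.381e-23
Step 3: Theta_D = 9.587 K

9.587


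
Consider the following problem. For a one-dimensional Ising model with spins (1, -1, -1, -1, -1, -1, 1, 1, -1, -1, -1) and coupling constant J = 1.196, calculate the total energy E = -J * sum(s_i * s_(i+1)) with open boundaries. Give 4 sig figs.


Step 1: Nearest-neighbor products: -1, 1, 1, 1, 1, -1, 1, -1, 1, 1
Step 2: Sum of products = 4
Step 3: E = -1.196 * 4 = -4.784

-4.784


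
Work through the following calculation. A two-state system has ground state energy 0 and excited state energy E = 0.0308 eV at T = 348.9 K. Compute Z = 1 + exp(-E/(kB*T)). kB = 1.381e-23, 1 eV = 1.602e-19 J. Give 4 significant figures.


Step 1: Compute beta*E = E*eV/(kB*T) = 0.0308*1.602e-19/(1.381e-23*348.9) = 1.024
Step 2: exp(-beta*E) = exp(-1.024) = 0.3591
Step 3: Z = 1 + 0.3591 = 1.359

1.359


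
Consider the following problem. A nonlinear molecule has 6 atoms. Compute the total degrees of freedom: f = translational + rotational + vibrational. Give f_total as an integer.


Step 1: Translational DOF = 3
Step 2: Rotational DOF (nonlinear) = 3
Step 3: Vibrational DOF = 3*6 - 6 = 12
Step 4: Total = 3 + 3 + 12 = 18

18


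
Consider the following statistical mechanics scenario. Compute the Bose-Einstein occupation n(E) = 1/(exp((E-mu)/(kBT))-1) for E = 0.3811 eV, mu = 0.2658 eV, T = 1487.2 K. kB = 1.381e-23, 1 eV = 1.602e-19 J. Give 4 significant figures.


Step 1: (E - mu) = 0.1153 eV
Step 2: x = (E-mu)*eV/(kB*T) = 0.1153*1.602e-19/(1.381e-23*1487.2) = 0.8994
Step 3: exp(x) = 2.458
Step 4: n = 1/(exp(x)-1) = 0.6859

0.6859


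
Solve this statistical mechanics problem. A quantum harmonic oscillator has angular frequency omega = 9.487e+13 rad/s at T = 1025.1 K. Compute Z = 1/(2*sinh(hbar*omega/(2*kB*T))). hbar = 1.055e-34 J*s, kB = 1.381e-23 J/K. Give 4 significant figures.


Step 1: Compute x = hbar*omega/(kB*T) = 1.055e-34*9.487e+13/(1.381e-23*1025.1) = 0.707
Step 2: x/2 = 0.3535
Step 3: sinh(x/2) = 0.3609
Step 4: Z = 1/(2*0.3609) = 1.385

1.385


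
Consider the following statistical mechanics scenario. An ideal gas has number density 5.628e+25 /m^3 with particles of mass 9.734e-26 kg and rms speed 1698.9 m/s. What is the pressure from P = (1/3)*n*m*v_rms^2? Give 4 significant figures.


Step 1: v_rms^2 = 1698.9^2 = 2.886e+06
Step 2: n*m = 5.628e+25*9.734e-26 = 5.478
Step 3: P = (1/3)*5.478*2.886e+06 = 5.271e+06 Pa

5.271e+06


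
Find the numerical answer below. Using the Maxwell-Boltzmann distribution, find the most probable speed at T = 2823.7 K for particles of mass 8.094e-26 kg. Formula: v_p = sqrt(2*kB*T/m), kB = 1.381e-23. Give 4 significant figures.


Step 1: Numerator = 2*kB*T = 2*1.381e-23*2823.7 = 7.799e-20
Step 2: Ratio = 7.799e-20 / 8.094e-26 = 9.636e+05
Step 3: v_p = sqrt(9.636e+05) = 981.6 m/s

981.6


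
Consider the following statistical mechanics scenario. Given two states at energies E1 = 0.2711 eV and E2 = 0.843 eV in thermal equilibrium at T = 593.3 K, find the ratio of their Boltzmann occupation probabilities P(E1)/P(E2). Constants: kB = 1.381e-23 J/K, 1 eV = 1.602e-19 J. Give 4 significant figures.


Step 1: Compute energy difference dE = E1 - E2 = 0.2711 - 0.843 = -0.5719 eV
Step 2: Convert to Joules: dE_J = -0.5719 * 1.602e-19 = -9.162e-20 J
Step 3: Compute exponent = -dE_J / (kB * T) = -(-9.162e-20) / (1.381e-23 * 593.3) = 11.18
Step 4: P(E1)/P(E2) = exp(11.18) = 7.182e+04

7.182e+04


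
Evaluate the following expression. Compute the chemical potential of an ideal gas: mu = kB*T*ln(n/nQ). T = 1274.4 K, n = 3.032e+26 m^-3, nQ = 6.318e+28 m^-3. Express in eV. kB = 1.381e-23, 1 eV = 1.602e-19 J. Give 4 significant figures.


Step 1: n/nQ = 3.032e+26/6.318e+28 = 0.004799
Step 2: ln(n/nQ) = -5.339
Step 3: mu = kB*T*ln(n/nQ) = 1.76e-20*-5.339 = -9.397e-20 J
Step 4: Convert to eV: -9.397e-20/1.602e-19 = -0.5866 eV

-0.5866


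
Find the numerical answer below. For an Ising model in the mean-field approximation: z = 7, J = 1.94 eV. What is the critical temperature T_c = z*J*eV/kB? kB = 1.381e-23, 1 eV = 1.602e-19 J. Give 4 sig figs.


Step 1: z*J = 7*1.94 = 13.58 eV
Step 2: Convert to Joules: 13.58*1.602e-19 = 2.176e-18 J
Step 3: T_c = 2.176e-18 / 1.381e-23 = 1.575e+05 K

1.575e+05


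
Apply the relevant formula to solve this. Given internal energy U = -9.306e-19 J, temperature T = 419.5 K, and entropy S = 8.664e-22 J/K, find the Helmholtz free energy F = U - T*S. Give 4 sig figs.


Step 1: T*S = 419.5 * 8.664e-22 = 3.635e-19 J
Step 2: F = U - T*S = -9.306e-19 - 3.635e-19
Step 3: F = -1.294e-18 J

-1.294e-18


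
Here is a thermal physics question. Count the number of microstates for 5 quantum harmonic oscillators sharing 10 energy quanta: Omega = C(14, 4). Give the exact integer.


Step 1: Use binomial coefficient C(14, 4)
Step 2: Numerator = 14! / 10!
Step 3: Denominator = 4!
Step 4: Omega = 1001

1001


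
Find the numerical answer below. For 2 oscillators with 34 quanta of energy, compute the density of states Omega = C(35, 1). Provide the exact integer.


Step 1: Use binomial coefficient C(35, 1)
Step 2: Numerator = 35! / 34!
Step 3: Denominator = 1!
Step 4: Omega = 35

35


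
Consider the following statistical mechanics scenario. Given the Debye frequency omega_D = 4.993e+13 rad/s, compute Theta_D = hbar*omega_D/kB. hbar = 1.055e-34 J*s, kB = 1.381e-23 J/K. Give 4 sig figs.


Step 1: hbar*omega_D = 1.055e-34 * 4.993e+13 = 5.268e-21 J
Step 2: Theta_D = 5.268e-21 / 1.381e-23
Step 3: Theta_D = 381.4 K

381.4


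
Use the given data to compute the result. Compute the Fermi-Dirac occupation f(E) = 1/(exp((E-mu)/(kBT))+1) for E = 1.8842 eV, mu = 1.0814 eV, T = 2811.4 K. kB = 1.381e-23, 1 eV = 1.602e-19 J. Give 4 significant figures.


Step 1: (E - mu) = 1.8842 - 1.0814 = 0.8028 eV
Step 2: Convert: (E-mu)*eV = 1.286e-19 J
Step 3: x = (E-mu)*eV/(kB*T) = 3.312
Step 4: f = 1/(exp(3.312)+1) = 0.03515

0.03515


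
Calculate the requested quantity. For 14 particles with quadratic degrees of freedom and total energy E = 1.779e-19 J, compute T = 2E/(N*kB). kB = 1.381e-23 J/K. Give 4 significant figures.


Step 1: Numerator = 2*E = 2*1.779e-19 = 3.558e-19 J
Step 2: Denominator = N*kB = 14*1.381e-23 = 1.933e-22
Step 3: T = 3.558e-19 / 1.933e-22 = 1840 K

1840


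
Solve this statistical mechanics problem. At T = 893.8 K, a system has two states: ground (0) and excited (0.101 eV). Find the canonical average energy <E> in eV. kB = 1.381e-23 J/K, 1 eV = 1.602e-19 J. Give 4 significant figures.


Step 1: beta*E = 0.101*1.602e-19/(1.381e-23*893.8) = 1.311
Step 2: exp(-beta*E) = 0.2696
Step 3: <E> = 0.101*0.2696/(1+0.2696) = 0.02145 eV

0.02145


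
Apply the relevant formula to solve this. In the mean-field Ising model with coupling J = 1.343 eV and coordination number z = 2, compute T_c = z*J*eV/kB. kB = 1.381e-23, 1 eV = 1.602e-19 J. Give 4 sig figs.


Step 1: z*J = 2*1.343 = 2.686 eV
Step 2: Convert to Joules: 2.686*1.602e-19 = 4.303e-19 J
Step 3: T_c = 4.303e-19 / 1.381e-23 = 3.116e+04 K

3.116e+04


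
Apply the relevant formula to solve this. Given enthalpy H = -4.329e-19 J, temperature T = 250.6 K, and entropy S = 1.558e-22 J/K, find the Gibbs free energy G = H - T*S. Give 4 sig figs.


Step 1: T*S = 250.6 * 1.558e-22 = 3.904e-20 J
Step 2: G = H - T*S = -4.329e-19 - 3.904e-20
Step 3: G = -4.719e-19 J

-4.719e-19


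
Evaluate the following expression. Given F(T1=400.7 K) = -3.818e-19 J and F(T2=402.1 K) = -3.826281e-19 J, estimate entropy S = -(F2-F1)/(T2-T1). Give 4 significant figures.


Step 1: dF = F2 - F1 = -3.826281e-19 - (-3.818e-19) = -8.281e-22 J
Step 2: dT = T2 - T1 = 402.1 - 400.7 = 1.4 K
Step 3: S = -dF/dT = -(-8.281e-22)/1.4 = 5.915e-22 J/K

5.915e-22


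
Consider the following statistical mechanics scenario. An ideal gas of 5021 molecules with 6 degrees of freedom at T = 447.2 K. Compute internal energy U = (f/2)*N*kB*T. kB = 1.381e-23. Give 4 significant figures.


Step 1: f/2 = 6/2 = 3.0
Step 2: N*kB*T = 5021*1.381e-23*447.2 = 3.101e-17
Step 3: U = 3.0 * 3.101e-17 = 9.303e-17 J

9.303e-17


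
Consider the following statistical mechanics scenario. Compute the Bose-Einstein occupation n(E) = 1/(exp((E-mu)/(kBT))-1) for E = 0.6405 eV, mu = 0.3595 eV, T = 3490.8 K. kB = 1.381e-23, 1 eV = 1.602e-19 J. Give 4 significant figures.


Step 1: (E - mu) = 0.281 eV
Step 2: x = (E-mu)*eV/(kB*T) = 0.281*1.602e-19/(1.381e-23*3490.8) = 0.9338
Step 3: exp(x) = 2.544
Step 4: n = 1/(exp(x)-1) = 0.6476

0.6476


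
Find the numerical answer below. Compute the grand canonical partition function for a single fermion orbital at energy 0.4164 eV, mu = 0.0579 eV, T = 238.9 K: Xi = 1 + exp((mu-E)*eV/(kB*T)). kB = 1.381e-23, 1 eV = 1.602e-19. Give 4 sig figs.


Step 1: (mu - E) = 0.0579 - 0.4164 = -0.3585 eV
Step 2: x = (mu-E)*eV/(kB*T) = -0.3585*1.602e-19/(1.381e-23*238.9) = -17.41
Step 3: exp(x) = 2.754e-08
Step 4: Xi = 1 + 2.754e-08 = 1

1


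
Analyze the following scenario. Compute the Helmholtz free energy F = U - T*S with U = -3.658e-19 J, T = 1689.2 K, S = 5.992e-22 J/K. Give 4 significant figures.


Step 1: T*S = 1689.2 * 5.992e-22 = 1.012e-18 J
Step 2: F = U - T*S = -3.658e-19 - 1.012e-18
Step 3: F = -1.378e-18 J

-1.378e-18


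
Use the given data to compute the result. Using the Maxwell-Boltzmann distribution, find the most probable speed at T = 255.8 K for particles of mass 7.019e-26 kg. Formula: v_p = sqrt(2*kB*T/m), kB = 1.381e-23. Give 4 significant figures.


Step 1: Numerator = 2*kB*T = 2*1.381e-23*255.8 = 7.065e-21
Step 2: Ratio = 7.065e-21 / 7.019e-26 = 1.007e+05
Step 3: v_p = sqrt(1.007e+05) = 317.3 m/s

317.3


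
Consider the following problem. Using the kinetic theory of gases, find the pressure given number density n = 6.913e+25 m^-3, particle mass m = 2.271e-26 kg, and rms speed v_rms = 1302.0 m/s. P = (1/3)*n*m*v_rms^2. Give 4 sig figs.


Step 1: v_rms^2 = 1302.0^2 = 1.695e+06
Step 2: n*m = 6.913e+25*2.271e-26 = 1.57
Step 3: P = (1/3)*1.57*1.695e+06 = 8.871e+05 Pa

8.871e+05


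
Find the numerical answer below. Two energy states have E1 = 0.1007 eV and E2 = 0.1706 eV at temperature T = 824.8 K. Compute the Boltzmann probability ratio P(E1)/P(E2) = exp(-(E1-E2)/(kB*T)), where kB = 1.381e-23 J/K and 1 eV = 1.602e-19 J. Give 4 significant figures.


Step 1: Compute energy difference dE = E1 - E2 = 0.1007 - 0.1706 = -0.0699 eV
Step 2: Convert to Joules: dE_J = -0.0699 * 1.602e-19 = -1.12e-20 J
Step 3: Compute exponent = -dE_J / (kB * T) = -(-1.12e-20) / (1.381e-23 * 824.8) = 0.9831
Step 4: P(E1)/P(E2) = exp(0.9831) = 2.673

2.673


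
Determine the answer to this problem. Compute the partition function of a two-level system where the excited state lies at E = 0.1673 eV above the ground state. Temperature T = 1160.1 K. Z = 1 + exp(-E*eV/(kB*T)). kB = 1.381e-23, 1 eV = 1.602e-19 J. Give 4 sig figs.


Step 1: Compute beta*E = E*eV/(kB*T) = 0.1673*1.602e-19/(1.381e-23*1160.1) = 1.673
Step 2: exp(-beta*E) = exp(-1.673) = 0.1877
Step 3: Z = 1 + 0.1877 = 1.188

1.188


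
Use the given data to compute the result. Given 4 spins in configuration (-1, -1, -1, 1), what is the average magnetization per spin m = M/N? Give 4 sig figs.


Step 1: Count up spins (+1): 1, down spins (-1): 3
Step 2: Total magnetization M = 1 - 3 = -2
Step 3: m = M/N = -2/4 = -0.5

-0.5


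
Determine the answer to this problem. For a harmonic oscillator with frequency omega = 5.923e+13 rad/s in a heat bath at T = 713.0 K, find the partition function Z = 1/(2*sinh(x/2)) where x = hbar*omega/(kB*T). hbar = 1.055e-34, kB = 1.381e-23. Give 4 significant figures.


Step 1: Compute x = hbar*omega/(kB*T) = 1.055e-34*5.923e+13/(1.381e-23*713.0) = 0.6346
Step 2: x/2 = 0.3173
Step 3: sinh(x/2) = 0.3227
Step 4: Z = 1/(2*0.3227) = 1.55

1.55


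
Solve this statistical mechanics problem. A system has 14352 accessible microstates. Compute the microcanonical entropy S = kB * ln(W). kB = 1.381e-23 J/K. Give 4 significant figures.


Step 1: ln(W) = ln(14352) = 9.572
Step 2: S = kB * ln(W) = 1.381e-23 * 9.572
Step 3: S = 1.322e-22 J/K

1.322e-22


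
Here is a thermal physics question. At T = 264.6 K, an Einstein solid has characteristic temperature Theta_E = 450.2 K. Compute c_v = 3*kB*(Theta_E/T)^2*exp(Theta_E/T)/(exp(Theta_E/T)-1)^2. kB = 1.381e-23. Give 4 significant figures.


Step 1: x = Theta_E/T = 450.2/264.6 = 1.701
Step 2: x^2 = 2.895
Step 3: exp(x) = 5.482
Step 4: c_v = 3*1.381e-23*2.895*5.482/(5.482-1)^2 = 3.273e-23

3.273e-23


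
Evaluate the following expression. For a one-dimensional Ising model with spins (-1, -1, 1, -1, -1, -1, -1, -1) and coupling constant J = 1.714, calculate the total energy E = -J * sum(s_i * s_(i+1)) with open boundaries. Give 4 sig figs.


Step 1: Nearest-neighbor products: 1, -1, -1, 1, 1, 1, 1
Step 2: Sum of products = 3
Step 3: E = -1.714 * 3 = -5.142

-5.142


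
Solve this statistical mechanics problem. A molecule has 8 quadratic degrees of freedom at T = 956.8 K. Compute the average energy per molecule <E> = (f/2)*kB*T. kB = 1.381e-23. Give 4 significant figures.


Step 1: f/2 = 8/2 = 4
Step 2: kB*T = 1.381e-23 * 956.8 = 1.321e-20
Step 3: <E> = 4 * 1.321e-20 = 5.285e-20 J

5.285e-20


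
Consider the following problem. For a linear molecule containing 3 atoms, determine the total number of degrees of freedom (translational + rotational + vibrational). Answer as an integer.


Step 1: Translational DOF = 3
Step 2: Rotational DOF (linear) = 2
Step 3: Vibrational DOF = 3*3 - 5 = 4
Step 4: Total = 3 + 2 + 4 = 9

9


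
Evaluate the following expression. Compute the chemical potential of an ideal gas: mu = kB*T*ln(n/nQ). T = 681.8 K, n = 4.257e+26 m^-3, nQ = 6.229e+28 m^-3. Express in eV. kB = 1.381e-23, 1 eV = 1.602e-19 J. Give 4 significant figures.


Step 1: n/nQ = 4.257e+26/6.229e+28 = 0.006834
Step 2: ln(n/nQ) = -4.986
Step 3: mu = kB*T*ln(n/nQ) = 9.416e-21*-4.986 = -4.694e-20 J
Step 4: Convert to eV: -4.694e-20/1.602e-19 = -0.293 eV

-0.293


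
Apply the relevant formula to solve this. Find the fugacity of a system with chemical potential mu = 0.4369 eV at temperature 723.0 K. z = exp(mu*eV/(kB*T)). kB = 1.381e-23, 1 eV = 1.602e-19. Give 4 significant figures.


Step 1: Convert mu to Joules: 0.4369*1.602e-19 = 6.999e-20 J
Step 2: kB*T = 1.381e-23*723.0 = 9.985e-21 J
Step 3: mu/(kB*T) = 7.01
Step 4: z = exp(7.01) = 1108

1108


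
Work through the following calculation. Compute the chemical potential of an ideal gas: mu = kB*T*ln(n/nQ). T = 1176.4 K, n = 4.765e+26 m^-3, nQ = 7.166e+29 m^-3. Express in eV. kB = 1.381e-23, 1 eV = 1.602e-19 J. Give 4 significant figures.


Step 1: n/nQ = 4.765e+26/7.166e+29 = 0.0006649
Step 2: ln(n/nQ) = -7.316
Step 3: mu = kB*T*ln(n/nQ) = 1.625e-20*-7.316 = -1.189e-19 J
Step 4: Convert to eV: -1.189e-19/1.602e-19 = -0.7419 eV

-0.7419


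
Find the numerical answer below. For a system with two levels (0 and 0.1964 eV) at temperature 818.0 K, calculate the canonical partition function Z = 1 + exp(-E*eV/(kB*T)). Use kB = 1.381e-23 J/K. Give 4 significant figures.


Step 1: Compute beta*E = E*eV/(kB*T) = 0.1964*1.602e-19/(1.381e-23*818.0) = 2.785
Step 2: exp(-beta*E) = exp(-2.785) = 0.06172
Step 3: Z = 1 + 0.06172 = 1.062

1.062


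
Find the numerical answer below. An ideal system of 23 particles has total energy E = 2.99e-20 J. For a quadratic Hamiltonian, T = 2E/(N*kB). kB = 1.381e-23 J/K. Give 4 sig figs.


Step 1: Numerator = 2*E = 2*2.99e-20 = 5.98e-20 J
Step 2: Denominator = N*kB = 23*1.381e-23 = 3.176e-22
Step 3: T = 5.98e-20 / 3.176e-22 = 188.3 K

188.3


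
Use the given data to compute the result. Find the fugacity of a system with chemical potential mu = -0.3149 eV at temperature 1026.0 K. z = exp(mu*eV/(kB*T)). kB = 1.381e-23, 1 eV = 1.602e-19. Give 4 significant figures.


Step 1: Convert mu to Joules: -0.3149*1.602e-19 = -5.045e-20 J
Step 2: kB*T = 1.381e-23*1026.0 = 1.417e-20 J
Step 3: mu/(kB*T) = -3.56
Step 4: z = exp(-3.56) = 0.02843

0.02843


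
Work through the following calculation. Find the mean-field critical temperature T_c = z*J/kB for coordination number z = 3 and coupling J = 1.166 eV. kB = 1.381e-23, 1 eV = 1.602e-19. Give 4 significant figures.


Step 1: z*J = 3*1.166 = 3.498 eV
Step 2: Convert to Joules: 3.498*1.602e-19 = 5.604e-19 J
Step 3: T_c = 5.604e-19 / 1.381e-23 = 4.058e+04 K

4.058e+04


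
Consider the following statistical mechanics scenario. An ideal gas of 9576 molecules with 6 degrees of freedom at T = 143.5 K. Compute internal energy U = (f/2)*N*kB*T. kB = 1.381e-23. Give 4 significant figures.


Step 1: f/2 = 6/2 = 3.0
Step 2: N*kB*T = 9576*1.381e-23*143.5 = 1.898e-17
Step 3: U = 3.0 * 1.898e-17 = 5.693e-17 J

5.693e-17


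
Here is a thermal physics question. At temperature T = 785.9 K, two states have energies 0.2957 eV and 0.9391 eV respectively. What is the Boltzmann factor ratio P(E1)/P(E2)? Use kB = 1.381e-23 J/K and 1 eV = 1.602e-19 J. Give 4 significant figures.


Step 1: Compute energy difference dE = E1 - E2 = 0.2957 - 0.9391 = -0.6434 eV
Step 2: Convert to Joules: dE_J = -0.6434 * 1.602e-19 = -1.031e-19 J
Step 3: Compute exponent = -dE_J / (kB * T) = -(-1.031e-19) / (1.381e-23 * 785.9) = 9.497
Step 4: P(E1)/P(E2) = exp(9.497) = 1.332e+04

1.332e+04


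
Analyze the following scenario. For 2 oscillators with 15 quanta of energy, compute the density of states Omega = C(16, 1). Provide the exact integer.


Step 1: Use binomial coefficient C(16, 1)
Step 2: Numerator = 16! / 15!
Step 3: Denominator = 1!
Step 4: Omega = 16

16


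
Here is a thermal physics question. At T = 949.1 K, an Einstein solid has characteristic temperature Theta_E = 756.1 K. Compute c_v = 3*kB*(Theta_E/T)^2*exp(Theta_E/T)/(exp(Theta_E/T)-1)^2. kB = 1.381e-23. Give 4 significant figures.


Step 1: x = Theta_E/T = 756.1/949.1 = 0.7966
Step 2: x^2 = 0.6347
Step 3: exp(x) = 2.218
Step 4: c_v = 3*1.381e-23*0.6347*2.218/(2.218-1)^2 = 3.931e-23

3.931e-23


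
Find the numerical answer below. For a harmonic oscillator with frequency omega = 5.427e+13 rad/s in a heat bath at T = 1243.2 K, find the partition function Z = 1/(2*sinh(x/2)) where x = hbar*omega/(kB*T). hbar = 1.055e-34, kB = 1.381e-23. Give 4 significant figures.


Step 1: Compute x = hbar*omega/(kB*T) = 1.055e-34*5.427e+13/(1.381e-23*1243.2) = 0.3335
Step 2: x/2 = 0.1667
Step 3: sinh(x/2) = 0.1675
Step 4: Z = 1/(2*0.1675) = 2.985

2.985


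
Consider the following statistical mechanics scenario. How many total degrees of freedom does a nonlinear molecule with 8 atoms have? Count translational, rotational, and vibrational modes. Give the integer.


Step 1: Translational DOF = 3
Step 2: Rotational DOF (nonlinear) = 3
Step 3: Vibrational DOF = 3*8 - 6 = 18
Step 4: Total = 3 + 3 + 18 = 24

24


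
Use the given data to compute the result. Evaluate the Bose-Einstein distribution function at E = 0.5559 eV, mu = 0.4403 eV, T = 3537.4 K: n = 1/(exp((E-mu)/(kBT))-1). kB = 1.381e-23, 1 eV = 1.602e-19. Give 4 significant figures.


Step 1: (E - mu) = 0.1156 eV
Step 2: x = (E-mu)*eV/(kB*T) = 0.1156*1.602e-19/(1.381e-23*3537.4) = 0.3791
Step 3: exp(x) = 1.461
Step 4: n = 1/(exp(x)-1) = 2.169

2.169


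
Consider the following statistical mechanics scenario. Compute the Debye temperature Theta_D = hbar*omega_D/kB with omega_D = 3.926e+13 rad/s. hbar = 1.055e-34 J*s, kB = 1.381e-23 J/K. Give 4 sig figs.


Step 1: hbar*omega_D = 1.055e-34 * 3.926e+13 = 4.142e-21 J
Step 2: Theta_D = 4.142e-21 / 1.381e-23
Step 3: Theta_D = 299.9 K

299.9


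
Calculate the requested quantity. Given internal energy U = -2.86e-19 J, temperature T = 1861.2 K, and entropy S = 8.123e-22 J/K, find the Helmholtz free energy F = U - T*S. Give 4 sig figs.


Step 1: T*S = 1861.2 * 8.123e-22 = 1.512e-18 J
Step 2: F = U - T*S = -2.86e-19 - 1.512e-18
Step 3: F = -1.798e-18 J

-1.798e-18


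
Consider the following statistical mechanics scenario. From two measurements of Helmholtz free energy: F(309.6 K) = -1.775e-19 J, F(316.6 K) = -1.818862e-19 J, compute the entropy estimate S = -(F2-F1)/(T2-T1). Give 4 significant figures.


Step 1: dF = F2 - F1 = -1.818862e-19 - (-1.775e-19) = -4.3862e-21 J
Step 2: dT = T2 - T1 = 316.6 - 309.6 = 7 K
Step 3: S = -dF/dT = -(-4.3862e-21)/7 = 6.266e-22 J/K

6.266e-22


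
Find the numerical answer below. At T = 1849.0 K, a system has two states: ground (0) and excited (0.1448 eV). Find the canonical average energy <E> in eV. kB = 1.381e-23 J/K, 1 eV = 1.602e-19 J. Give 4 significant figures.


Step 1: beta*E = 0.1448*1.602e-19/(1.381e-23*1849.0) = 0.9084
Step 2: exp(-beta*E) = 0.4031
Step 3: <E> = 0.1448*0.4031/(1+0.4031) = 0.0416 eV

0.0416


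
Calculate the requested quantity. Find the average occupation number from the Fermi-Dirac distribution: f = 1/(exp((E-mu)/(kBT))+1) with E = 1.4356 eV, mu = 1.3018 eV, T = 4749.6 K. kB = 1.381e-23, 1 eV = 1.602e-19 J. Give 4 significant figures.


Step 1: (E - mu) = 1.4356 - 1.3018 = 0.1338 eV
Step 2: Convert: (E-mu)*eV = 2.143e-20 J
Step 3: x = (E-mu)*eV/(kB*T) = 0.3268
Step 4: f = 1/(exp(0.3268)+1) = 0.419

0.419


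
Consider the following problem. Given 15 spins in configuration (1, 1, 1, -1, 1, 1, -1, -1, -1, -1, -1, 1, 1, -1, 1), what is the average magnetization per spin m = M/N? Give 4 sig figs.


Step 1: Count up spins (+1): 8, down spins (-1): 7
Step 2: Total magnetization M = 8 - 7 = 1
Step 3: m = M/N = 1/15 = 0.06667

0.06667


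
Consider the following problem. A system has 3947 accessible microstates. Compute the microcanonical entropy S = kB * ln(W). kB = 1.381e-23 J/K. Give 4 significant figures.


Step 1: ln(W) = ln(3947) = 8.281
Step 2: S = kB * ln(W) = 1.381e-23 * 8.281
Step 3: S = 1.144e-22 J/K

1.144e-22


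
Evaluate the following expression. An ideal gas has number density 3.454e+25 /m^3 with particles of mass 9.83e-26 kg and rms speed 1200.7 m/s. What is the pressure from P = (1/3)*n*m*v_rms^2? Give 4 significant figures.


Step 1: v_rms^2 = 1200.7^2 = 1.442e+06
Step 2: n*m = 3.454e+25*9.83e-26 = 3.395
Step 3: P = (1/3)*3.395*1.442e+06 = 1.632e+06 Pa

1.632e+06


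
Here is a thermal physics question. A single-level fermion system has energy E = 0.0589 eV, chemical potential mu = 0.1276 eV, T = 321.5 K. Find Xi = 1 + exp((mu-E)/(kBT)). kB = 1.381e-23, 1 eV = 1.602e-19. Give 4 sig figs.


Step 1: (mu - E) = 0.1276 - 0.0589 = 0.0687 eV
Step 2: x = (mu-E)*eV/(kB*T) = 0.0687*1.602e-19/(1.381e-23*321.5) = 2.479
Step 3: exp(x) = 11.93
Step 4: Xi = 1 + 11.93 = 12.93

12.93


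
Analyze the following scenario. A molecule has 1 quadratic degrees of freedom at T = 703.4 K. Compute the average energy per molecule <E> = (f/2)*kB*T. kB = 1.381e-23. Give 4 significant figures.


Step 1: f/2 = 1/2 = 0.5
Step 2: kB*T = 1.381e-23 * 703.4 = 9.714e-21
Step 3: <E> = 0.5 * 9.714e-21 = 4.857e-21 J

4.857e-21


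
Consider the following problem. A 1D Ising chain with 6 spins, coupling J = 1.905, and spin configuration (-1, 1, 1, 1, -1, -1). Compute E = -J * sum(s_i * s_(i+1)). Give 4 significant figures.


Step 1: Nearest-neighbor products: -1, 1, 1, -1, 1
Step 2: Sum of products = 1
Step 3: E = -1.905 * 1 = -1.905

-1.905


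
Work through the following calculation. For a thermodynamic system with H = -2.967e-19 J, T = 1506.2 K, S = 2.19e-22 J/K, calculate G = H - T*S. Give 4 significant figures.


Step 1: T*S = 1506.2 * 2.19e-22 = 3.299e-19 J
Step 2: G = H - T*S = -2.967e-19 - 3.299e-19
Step 3: G = -6.266e-19 J

-6.266e-19


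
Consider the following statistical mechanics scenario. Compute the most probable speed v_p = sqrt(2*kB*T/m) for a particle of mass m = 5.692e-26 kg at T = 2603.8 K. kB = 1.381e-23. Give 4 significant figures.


Step 1: Numerator = 2*kB*T = 2*1.381e-23*2603.8 = 7.192e-20
Step 2: Ratio = 7.192e-20 / 5.692e-26 = 1.263e+06
Step 3: v_p = sqrt(1.263e+06) = 1124 m/s

1124


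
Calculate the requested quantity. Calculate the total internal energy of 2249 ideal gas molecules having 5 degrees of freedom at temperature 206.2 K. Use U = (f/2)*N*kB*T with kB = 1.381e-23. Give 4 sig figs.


Step 1: f/2 = 5/2 = 2.5
Step 2: N*kB*T = 2249*1.381e-23*206.2 = 6.404e-18
Step 3: U = 2.5 * 6.404e-18 = 1.601e-17 J

1.601e-17


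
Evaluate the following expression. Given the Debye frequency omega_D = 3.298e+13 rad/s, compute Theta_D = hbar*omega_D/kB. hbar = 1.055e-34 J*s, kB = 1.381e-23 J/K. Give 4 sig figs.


Step 1: hbar*omega_D = 1.055e-34 * 3.298e+13 = 3.479e-21 J
Step 2: Theta_D = 3.479e-21 / 1.381e-23
Step 3: Theta_D = 251.9 K

251.9


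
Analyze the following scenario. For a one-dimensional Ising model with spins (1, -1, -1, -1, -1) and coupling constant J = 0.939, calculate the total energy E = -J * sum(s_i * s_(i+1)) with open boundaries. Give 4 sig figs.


Step 1: Nearest-neighbor products: -1, 1, 1, 1
Step 2: Sum of products = 2
Step 3: E = -0.939 * 2 = -1.878

-1.878


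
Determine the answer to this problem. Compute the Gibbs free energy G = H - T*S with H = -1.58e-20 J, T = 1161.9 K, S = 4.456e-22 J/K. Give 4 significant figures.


Step 1: T*S = 1161.9 * 4.456e-22 = 5.177e-19 J
Step 2: G = H - T*S = -1.58e-20 - 5.177e-19
Step 3: G = -5.335e-19 J

-5.335e-19


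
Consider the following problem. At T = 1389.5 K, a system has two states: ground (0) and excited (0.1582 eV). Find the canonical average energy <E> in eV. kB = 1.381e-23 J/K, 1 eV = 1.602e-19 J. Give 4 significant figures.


Step 1: beta*E = 0.1582*1.602e-19/(1.381e-23*1389.5) = 1.321
Step 2: exp(-beta*E) = 0.2669
Step 3: <E> = 0.1582*0.2669/(1+0.2669) = 0.03333 eV

0.03333


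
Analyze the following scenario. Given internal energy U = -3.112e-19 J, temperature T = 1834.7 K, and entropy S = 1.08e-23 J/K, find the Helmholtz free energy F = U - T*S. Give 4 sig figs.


Step 1: T*S = 1834.7 * 1.08e-23 = 1.981e-20 J
Step 2: F = U - T*S = -3.112e-19 - 1.981e-20
Step 3: F = -3.31e-19 J

-3.31e-19


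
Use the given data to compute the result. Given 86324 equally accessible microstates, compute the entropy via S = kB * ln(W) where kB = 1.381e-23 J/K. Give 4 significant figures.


Step 1: ln(W) = ln(86324) = 11.37
Step 2: S = kB * ln(W) = 1.381e-23 * 11.37
Step 3: S = 1.57e-22 J/K

1.57e-22


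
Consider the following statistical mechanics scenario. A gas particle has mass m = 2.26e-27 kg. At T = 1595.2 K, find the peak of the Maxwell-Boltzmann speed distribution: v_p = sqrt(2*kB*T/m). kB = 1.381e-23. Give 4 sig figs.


Step 1: Numerator = 2*kB*T = 2*1.381e-23*1595.2 = 4.406e-20
Step 2: Ratio = 4.406e-20 / 2.26e-27 = 1.95e+07
Step 3: v_p = sqrt(1.95e+07) = 4415 m/s

4415


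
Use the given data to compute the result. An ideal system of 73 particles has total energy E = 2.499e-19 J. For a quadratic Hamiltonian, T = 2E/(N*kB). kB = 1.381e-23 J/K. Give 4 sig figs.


Step 1: Numerator = 2*E = 2*2.499e-19 = 4.998e-19 J
Step 2: Denominator = N*kB = 73*1.381e-23 = 1.008e-21
Step 3: T = 4.998e-19 / 1.008e-21 = 495.8 K

495.8


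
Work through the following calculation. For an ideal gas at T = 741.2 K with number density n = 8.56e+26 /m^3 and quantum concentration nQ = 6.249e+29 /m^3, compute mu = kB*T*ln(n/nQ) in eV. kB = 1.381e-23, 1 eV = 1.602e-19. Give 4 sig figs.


Step 1: n/nQ = 8.56e+26/6.249e+29 = 0.00137
Step 2: ln(n/nQ) = -6.593
Step 3: mu = kB*T*ln(n/nQ) = 1.024e-20*-6.593 = -6.749e-20 J
Step 4: Convert to eV: -6.749e-20/1.602e-19 = -0.4213 eV

-0.4213


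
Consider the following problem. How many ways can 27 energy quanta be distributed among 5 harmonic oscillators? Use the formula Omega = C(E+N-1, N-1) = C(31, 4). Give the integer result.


Step 1: Use binomial coefficient C(31, 4)
Step 2: Numerator = 31! / 27!
Step 3: Denominator = 4!
Step 4: Omega = 31465

31465


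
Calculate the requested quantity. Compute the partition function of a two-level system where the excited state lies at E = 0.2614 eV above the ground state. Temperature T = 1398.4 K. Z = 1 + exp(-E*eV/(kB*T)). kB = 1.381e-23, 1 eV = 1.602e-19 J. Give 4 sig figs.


Step 1: Compute beta*E = E*eV/(kB*T) = 0.2614*1.602e-19/(1.381e-23*1398.4) = 2.168
Step 2: exp(-beta*E) = exp(-2.168) = 0.1144
Step 3: Z = 1 + 0.1144 = 1.114

1.114


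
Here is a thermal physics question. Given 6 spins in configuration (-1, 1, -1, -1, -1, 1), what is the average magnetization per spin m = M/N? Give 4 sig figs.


Step 1: Count up spins (+1): 2, down spins (-1): 4
Step 2: Total magnetization M = 2 - 4 = -2
Step 3: m = M/N = -2/6 = -0.3333

-0.3333


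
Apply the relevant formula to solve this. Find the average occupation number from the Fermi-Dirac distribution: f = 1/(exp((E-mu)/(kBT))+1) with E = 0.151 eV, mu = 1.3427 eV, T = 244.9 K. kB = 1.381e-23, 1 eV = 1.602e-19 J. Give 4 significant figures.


Step 1: (E - mu) = 0.151 - 1.3427 = -1.192 eV
Step 2: Convert: (E-mu)*eV = -1.909e-19 J
Step 3: x = (E-mu)*eV/(kB*T) = -56.45
Step 4: f = 1/(exp(-56.45)+1) = 1

1


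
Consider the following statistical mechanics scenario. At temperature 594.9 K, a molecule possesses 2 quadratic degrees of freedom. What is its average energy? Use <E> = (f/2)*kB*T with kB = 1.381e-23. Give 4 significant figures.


Step 1: f/2 = 2/2 = 1
Step 2: kB*T = 1.381e-23 * 594.9 = 8.216e-21
Step 3: <E> = 1 * 8.216e-21 = 8.216e-21 J

8.216e-21


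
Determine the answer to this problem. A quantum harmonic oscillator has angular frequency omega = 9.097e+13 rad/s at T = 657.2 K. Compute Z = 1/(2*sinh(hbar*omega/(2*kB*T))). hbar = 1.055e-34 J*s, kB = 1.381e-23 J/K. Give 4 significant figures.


Step 1: Compute x = hbar*omega/(kB*T) = 1.055e-34*9.097e+13/(1.381e-23*657.2) = 1.057
Step 2: x/2 = 0.5287
Step 3: sinh(x/2) = 0.5537
Step 4: Z = 1/(2*0.5537) = 0.903

0.903


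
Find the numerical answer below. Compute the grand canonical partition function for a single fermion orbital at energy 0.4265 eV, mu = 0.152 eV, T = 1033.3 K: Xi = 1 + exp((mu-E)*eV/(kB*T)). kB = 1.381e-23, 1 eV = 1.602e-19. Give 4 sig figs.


Step 1: (mu - E) = 0.152 - 0.4265 = -0.2745 eV
Step 2: x = (mu-E)*eV/(kB*T) = -0.2745*1.602e-19/(1.381e-23*1033.3) = -3.082
Step 3: exp(x) = 0.04588
Step 4: Xi = 1 + 0.04588 = 1.046

1.046


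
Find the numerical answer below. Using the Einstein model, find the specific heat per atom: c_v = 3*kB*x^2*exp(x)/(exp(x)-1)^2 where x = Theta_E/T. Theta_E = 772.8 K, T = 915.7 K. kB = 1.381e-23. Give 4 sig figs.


Step 1: x = Theta_E/T = 772.8/915.7 = 0.8439
Step 2: x^2 = 0.7122
Step 3: exp(x) = 2.326
Step 4: c_v = 3*1.381e-23*0.7122*2.326/(2.326-1)^2 = 3.906e-23

3.906e-23


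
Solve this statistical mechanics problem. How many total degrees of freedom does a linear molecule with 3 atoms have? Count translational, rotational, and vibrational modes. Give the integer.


Step 1: Translational DOF = 3
Step 2: Rotational DOF (linear) = 2
Step 3: Vibrational DOF = 3*3 - 5 = 4
Step 4: Total = 3 + 2 + 4 = 9

9


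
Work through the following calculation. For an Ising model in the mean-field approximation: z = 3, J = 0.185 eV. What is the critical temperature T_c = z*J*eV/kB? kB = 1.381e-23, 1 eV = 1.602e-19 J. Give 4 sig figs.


Step 1: z*J = 3*0.185 = 0.555 eV
Step 2: Convert to Joules: 0.555*1.602e-19 = 8.891e-20 J
Step 3: T_c = 8.891e-20 / 1.381e-23 = 6438 K

6438


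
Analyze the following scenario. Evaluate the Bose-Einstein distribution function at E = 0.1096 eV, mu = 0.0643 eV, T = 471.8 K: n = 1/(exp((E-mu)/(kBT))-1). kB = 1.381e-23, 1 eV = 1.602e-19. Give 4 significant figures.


Step 1: (E - mu) = 0.0453 eV
Step 2: x = (E-mu)*eV/(kB*T) = 0.0453*1.602e-19/(1.381e-23*471.8) = 1.114
Step 3: exp(x) = 3.046
Step 4: n = 1/(exp(x)-1) = 0.4888

0.4888


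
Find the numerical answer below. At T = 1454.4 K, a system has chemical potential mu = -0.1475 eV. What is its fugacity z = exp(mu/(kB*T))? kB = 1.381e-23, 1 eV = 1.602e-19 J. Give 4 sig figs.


Step 1: Convert mu to Joules: -0.1475*1.602e-19 = -2.363e-20 J
Step 2: kB*T = 1.381e-23*1454.4 = 2.009e-20 J
Step 3: mu/(kB*T) = -1.176
Step 4: z = exp(-1.176) = 0.3084

0.3084


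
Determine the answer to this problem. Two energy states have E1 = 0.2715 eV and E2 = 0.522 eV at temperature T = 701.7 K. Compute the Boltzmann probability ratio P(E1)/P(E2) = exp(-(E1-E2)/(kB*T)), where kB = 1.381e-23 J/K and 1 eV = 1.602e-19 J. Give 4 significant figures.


Step 1: Compute energy difference dE = E1 - E2 = 0.2715 - 0.522 = -0.2505 eV
Step 2: Convert to Joules: dE_J = -0.2505 * 1.602e-19 = -4.013e-20 J
Step 3: Compute exponent = -dE_J / (kB * T) = -(-4.013e-20) / (1.381e-23 * 701.7) = 4.141
Step 4: P(E1)/P(E2) = exp(4.141) = 62.88

62.88


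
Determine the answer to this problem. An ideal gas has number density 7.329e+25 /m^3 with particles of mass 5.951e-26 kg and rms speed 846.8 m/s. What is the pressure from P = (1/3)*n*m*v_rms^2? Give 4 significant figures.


Step 1: v_rms^2 = 846.8^2 = 7.171e+05
Step 2: n*m = 7.329e+25*5.951e-26 = 4.361
Step 3: P = (1/3)*4.361*7.171e+05 = 1.042e+06 Pa

1.042e+06


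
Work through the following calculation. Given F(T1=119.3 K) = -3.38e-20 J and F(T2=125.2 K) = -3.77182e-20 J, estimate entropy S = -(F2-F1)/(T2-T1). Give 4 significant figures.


Step 1: dF = F2 - F1 = -3.77182e-20 - (-3.38e-20) = -3.9182e-21 J
Step 2: dT = T2 - T1 = 125.2 - 119.3 = 5.9 K
Step 3: S = -dF/dT = -(-3.9182e-21)/5.9 = 6.641e-22 J/K

6.641e-22


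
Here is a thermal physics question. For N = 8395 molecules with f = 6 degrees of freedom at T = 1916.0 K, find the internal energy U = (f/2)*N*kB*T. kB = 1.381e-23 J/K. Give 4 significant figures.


Step 1: f/2 = 6/2 = 3.0
Step 2: N*kB*T = 8395*1.381e-23*1916.0 = 2.221e-16
Step 3: U = 3.0 * 2.221e-16 = 6.664e-16 J

6.664e-16


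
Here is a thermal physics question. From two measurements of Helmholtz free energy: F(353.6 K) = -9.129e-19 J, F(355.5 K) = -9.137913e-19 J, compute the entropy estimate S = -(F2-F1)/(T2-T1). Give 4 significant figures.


Step 1: dF = F2 - F1 = -9.137913e-19 - (-9.129e-19) = -8.913e-22 J
Step 2: dT = T2 - T1 = 355.5 - 353.6 = 1.9 K
Step 3: S = -dF/dT = -(-8.913e-22)/1.9 = 4.691e-22 J/K

4.691e-22


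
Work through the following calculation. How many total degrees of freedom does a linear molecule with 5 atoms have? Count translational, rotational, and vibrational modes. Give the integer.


Step 1: Translational DOF = 3
Step 2: Rotational DOF (linear) = 2
Step 3: Vibrational DOF = 3*5 - 5 = 10
Step 4: Total = 3 + 2 + 10 = 15

15


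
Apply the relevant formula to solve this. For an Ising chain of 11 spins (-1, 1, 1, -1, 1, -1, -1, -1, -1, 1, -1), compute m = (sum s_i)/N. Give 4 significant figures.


Step 1: Count up spins (+1): 4, down spins (-1): 7
Step 2: Total magnetization M = 4 - 7 = -3
Step 3: m = M/N = -3/11 = -0.2727

-0.2727


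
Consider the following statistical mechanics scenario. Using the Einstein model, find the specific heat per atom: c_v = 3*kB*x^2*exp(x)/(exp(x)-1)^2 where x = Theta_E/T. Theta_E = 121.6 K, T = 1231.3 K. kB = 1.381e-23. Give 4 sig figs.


Step 1: x = Theta_E/T = 121.6/1231.3 = 0.09876
Step 2: x^2 = 0.009753
Step 3: exp(x) = 1.104
Step 4: c_v = 3*1.381e-23*0.009753*1.104/(1.104-1)^2 = 4.14e-23

4.14e-23


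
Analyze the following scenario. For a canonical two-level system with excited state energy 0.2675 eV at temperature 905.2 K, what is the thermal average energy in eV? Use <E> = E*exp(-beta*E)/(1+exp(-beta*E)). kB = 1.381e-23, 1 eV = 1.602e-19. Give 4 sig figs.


Step 1: beta*E = 0.2675*1.602e-19/(1.381e-23*905.2) = 3.428
Step 2: exp(-beta*E) = 0.03245
Step 3: <E> = 0.2675*0.03245/(1+0.03245) = 0.008408 eV

0.008408


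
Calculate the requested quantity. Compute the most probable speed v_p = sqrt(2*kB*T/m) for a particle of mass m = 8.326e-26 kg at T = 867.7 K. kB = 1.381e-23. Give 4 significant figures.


Step 1: Numerator = 2*kB*T = 2*1.381e-23*867.7 = 2.397e-20
Step 2: Ratio = 2.397e-20 / 8.326e-26 = 2.878e+05
Step 3: v_p = sqrt(2.878e+05) = 536.5 m/s

536.5


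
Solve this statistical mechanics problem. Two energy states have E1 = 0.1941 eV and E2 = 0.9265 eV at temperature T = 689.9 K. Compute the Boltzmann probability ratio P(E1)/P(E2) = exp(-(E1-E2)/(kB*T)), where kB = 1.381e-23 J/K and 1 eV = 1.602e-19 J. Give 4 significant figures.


Step 1: Compute energy difference dE = E1 - E2 = 0.1941 - 0.9265 = -0.7324 eV
Step 2: Convert to Joules: dE_J = -0.7324 * 1.602e-19 = -1.173e-19 J
Step 3: Compute exponent = -dE_J / (kB * T) = -(-1.173e-19) / (1.381e-23 * 689.9) = 12.31
Step 4: P(E1)/P(E2) = exp(12.31) = 2.23e+05

2.23e+05


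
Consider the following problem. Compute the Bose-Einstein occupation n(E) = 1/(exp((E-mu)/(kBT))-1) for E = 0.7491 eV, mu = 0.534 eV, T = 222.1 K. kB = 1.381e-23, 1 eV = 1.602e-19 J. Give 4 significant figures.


Step 1: (E - mu) = 0.2151 eV
Step 2: x = (E-mu)*eV/(kB*T) = 0.2151*1.602e-19/(1.381e-23*222.1) = 11.23
Step 3: exp(x) = 7.571e+04
Step 4: n = 1/(exp(x)-1) = 1.321e-05

1.321e-05


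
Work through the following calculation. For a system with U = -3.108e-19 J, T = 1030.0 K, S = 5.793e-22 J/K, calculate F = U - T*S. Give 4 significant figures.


Step 1: T*S = 1030.0 * 5.793e-22 = 5.967e-19 J
Step 2: F = U - T*S = -3.108e-19 - 5.967e-19
Step 3: F = -9.075e-19 J

-9.075e-19


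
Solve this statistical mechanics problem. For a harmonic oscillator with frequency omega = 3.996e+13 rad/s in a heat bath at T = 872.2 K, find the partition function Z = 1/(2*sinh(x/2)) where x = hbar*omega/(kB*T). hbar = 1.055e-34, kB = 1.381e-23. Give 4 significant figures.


Step 1: Compute x = hbar*omega/(kB*T) = 1.055e-34*3.996e+13/(1.381e-23*872.2) = 0.35
Step 2: x/2 = 0.175
Step 3: sinh(x/2) = 0.1759
Step 4: Z = 1/(2*0.1759) = 2.843

2.843


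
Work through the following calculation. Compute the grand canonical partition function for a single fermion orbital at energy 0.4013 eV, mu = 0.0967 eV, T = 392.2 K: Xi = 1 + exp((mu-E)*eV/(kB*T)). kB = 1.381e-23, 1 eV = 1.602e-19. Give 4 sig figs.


Step 1: (mu - E) = 0.0967 - 0.4013 = -0.3046 eV
Step 2: x = (mu-E)*eV/(kB*T) = -0.3046*1.602e-19/(1.381e-23*392.2) = -9.009
Step 3: exp(x) = 0.0001223
Step 4: Xi = 1 + 0.0001223 = 1

1
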